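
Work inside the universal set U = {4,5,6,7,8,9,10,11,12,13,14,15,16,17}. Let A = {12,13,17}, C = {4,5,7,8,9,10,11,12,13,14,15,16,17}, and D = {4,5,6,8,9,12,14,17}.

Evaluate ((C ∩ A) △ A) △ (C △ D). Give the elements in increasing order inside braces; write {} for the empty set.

C ∩ A = {12,13,17}
(C ∩ A) △ A = {}
C △ D = {6,7,10,11,13,15,16}
((C ∩ A) △ A) △ (C △ D) = {6,7,10,11,13,15,16}

{6,7,10,11,13,15,16}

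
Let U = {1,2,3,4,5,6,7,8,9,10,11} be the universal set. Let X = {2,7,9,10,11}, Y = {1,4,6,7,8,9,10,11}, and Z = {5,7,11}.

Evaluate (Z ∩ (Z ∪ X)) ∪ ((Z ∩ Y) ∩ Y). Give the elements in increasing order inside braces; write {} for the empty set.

Z ∪ X = {2,5,7,9,10,11}
Z ∩ (Z ∪ X) = {5,7,11}
Z ∩ Y = {7,11}
(Z ∩ Y) ∩ Y = {7,11}
(Z ∩ (Z ∪ X)) ∪ ((Z ∩ Y) ∩ Y) = {5,7,11}

{5,7,11}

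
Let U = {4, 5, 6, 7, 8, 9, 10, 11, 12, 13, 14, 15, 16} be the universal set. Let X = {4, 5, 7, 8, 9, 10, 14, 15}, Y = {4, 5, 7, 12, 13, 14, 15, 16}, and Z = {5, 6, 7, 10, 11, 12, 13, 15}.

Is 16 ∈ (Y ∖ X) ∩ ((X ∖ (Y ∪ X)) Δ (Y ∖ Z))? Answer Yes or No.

16 ∈ Y and 16 ∉ X, so 16 ∈ Y ∖ X
16 ∈ Y and 16 ∉ X, so 16 ∈ Y ∪ X
16 ∉ X and 16 ∈ (Y ∪ X), so 16 ∉ X ∖ (Y ∪ X)
16 ∈ Y and 16 ∉ Z, so 16 ∈ Y ∖ Z
16 ∉ (X ∖ (Y ∪ X)) and 16 ∈ (Y ∖ Z), so 16 ∈ (X ∖ (Y ∪ X)) Δ (Y ∖ Z)
16 ∈ (Y ∖ X) and 16 ∈ ((X ∖ (Y ∪ X)) Δ (Y ∖ Z)), so 16 ∈ (Y ∖ X) ∩ ((X ∖ (Y ∪ X)) Δ (Y ∖ Z))

Yes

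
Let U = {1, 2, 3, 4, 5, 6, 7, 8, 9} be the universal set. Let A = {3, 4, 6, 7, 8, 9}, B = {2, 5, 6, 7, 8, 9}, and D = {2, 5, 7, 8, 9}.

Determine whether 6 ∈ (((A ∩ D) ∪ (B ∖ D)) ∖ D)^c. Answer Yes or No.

No

6 ∈ A and 6 ∉ D, so 6 ∉ A ∩ D
6 ∈ B and 6 ∉ D, so 6 ∈ B ∖ D
6 ∉ (A ∩ D) and 6 ∈ (B ∖ D), so 6 ∈ (A ∩ D) ∪ (B ∖ D)
6 ∈ ((A ∩ D) ∪ (B ∖ D)) and 6 ∉ D, so 6 ∈ ((A ∩ D) ∪ (B ∖ D)) ∖ D
6 ∉ (((A ∩ D) ∪ (B ∖ D)) ∖ D)^c since 6 ∈ (((A ∩ D) ∪ (B ∖ D)) ∖ D)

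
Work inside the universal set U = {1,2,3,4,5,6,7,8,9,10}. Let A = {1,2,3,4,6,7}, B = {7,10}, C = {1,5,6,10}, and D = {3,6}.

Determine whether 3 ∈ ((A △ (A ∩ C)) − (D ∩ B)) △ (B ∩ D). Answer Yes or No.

3 ∈ A and 3 ∉ C, so 3 ∉ A ∩ C
3 ∈ A and 3 ∉ (A ∩ C), so 3 ∈ A △ (A ∩ C)
3 ∈ D and 3 ∉ B, so 3 ∉ D ∩ B
3 ∈ (A △ (A ∩ C)) and 3 ∉ (D ∩ B), so 3 ∈ (A △ (A ∩ C)) − (D ∩ B)
3 ∉ B and 3 ∈ D, so 3 ∉ B ∩ D
3 ∈ ((A △ (A ∩ C)) − (D ∩ B)) and 3 ∉ (B ∩ D), so 3 ∈ ((A △ (A ∩ C)) − (D ∩ B)) △ (B ∩ D)

Yes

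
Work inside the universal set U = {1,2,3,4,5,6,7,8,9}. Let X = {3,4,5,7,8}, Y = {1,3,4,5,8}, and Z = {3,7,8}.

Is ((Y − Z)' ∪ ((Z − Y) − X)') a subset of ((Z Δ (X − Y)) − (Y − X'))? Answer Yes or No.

Y − Z = {1,4,5}
(Y − Z)' = {2,3,6,7,8,9}
Z − Y = {7}
(Z − Y) − X = {}
((Z − Y) − X)' = {1,2,3,4,5,6,7,8,9}
(Y − Z)' ∪ ((Z − Y) − X)' = {1,2,3,4,5,6,7,8,9}
X − Y = {7}
Z Δ (X − Y) = {3,8}
X' = {1,2,6,9}
Y − X' = {3,4,5,8}
(Z Δ (X − Y)) − (Y − X') = {}
1 ∈ (Y − Z)' ∪ ((Z − Y) − X)' but 1 ∉ (Z Δ (X − Y)) − (Y − X'), so the inclusion fails.

No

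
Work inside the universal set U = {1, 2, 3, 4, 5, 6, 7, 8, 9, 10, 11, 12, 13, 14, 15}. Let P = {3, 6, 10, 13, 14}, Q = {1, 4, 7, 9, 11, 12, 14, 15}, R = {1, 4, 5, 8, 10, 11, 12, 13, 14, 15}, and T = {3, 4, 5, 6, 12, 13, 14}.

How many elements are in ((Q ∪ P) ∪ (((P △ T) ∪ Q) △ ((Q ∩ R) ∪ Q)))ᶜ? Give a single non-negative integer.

2

Q ∪ P = {1, 3, 4, 6, 7, 9, 10, 11, 12, 13, 14, 15}
P △ T = {4, 5, 10, 12}
(P △ T) ∪ Q = {1, 4, 5, 7, 9, 10, 11, 12, 14, 15}
Q ∩ R = {1, 4, 11, 12, 14, 15}
(Q ∩ R) ∪ Q = {1, 4, 7, 9, 11, 12, 14, 15}
((P △ T) ∪ Q) △ ((Q ∩ R) ∪ Q) = {5, 10}
(Q ∪ P) ∪ (((P △ T) ∪ Q) △ ((Q ∩ R) ∪ Q)) = {1, 3, 4, 5, 6, 7, 9, 10, 11, 12, 13, 14, 15}
((Q ∪ P) ∪ (((P △ T) ∪ Q) △ ((Q ∩ R) ∪ Q)))ᶜ = {2, 8}
|((Q ∪ P) ∪ (((P △ T) ∪ Q) △ ((Q ∩ R) ∪ Q)))ᶜ| = 2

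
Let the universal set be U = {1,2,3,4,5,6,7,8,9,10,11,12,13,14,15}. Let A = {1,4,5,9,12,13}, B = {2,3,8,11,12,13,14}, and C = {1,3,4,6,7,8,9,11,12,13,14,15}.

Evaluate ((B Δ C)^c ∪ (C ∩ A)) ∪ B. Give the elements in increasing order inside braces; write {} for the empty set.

B Δ C = {1,2,4,6,7,9,15}
(B Δ C)^c = {3,5,8,10,11,12,13,14}
C ∩ A = {1,4,9,12,13}
(B Δ C)^c ∪ (C ∩ A) = {1,3,4,5,8,9,10,11,12,13,14}
((B Δ C)^c ∪ (C ∩ A)) ∪ B = {1,2,3,4,5,8,9,10,11,12,13,14}

{1,2,3,4,5,8,9,10,11,12,13,14}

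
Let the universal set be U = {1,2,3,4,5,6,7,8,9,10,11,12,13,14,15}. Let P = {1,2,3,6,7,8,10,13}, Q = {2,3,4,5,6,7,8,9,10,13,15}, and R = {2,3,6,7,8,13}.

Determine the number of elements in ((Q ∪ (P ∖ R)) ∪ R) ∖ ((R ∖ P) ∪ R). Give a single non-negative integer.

P ∖ R = {1,10}
Q ∪ (P ∖ R) = {1,2,3,4,5,6,7,8,9,10,13,15}
(Q ∪ (P ∖ R)) ∪ R = {1,2,3,4,5,6,7,8,9,10,13,15}
R ∖ P = {}
(R ∖ P) ∪ R = {2,3,6,7,8,13}
((Q ∪ (P ∖ R)) ∪ R) ∖ ((R ∖ P) ∪ R) = {1,4,5,9,10,15}
|((Q ∪ (P ∖ R)) ∪ R) ∖ ((R ∖ P) ∪ R)| = 6

6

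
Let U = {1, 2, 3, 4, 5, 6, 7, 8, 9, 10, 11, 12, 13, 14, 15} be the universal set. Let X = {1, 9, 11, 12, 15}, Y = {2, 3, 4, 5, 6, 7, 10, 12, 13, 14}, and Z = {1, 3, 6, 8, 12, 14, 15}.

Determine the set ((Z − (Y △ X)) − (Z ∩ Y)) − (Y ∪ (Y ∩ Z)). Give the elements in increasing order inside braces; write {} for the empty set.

Y △ X = {1, 2, 3, 4, 5, 6, 7, 9, 10, 11, 13, 14, 15}
Z − (Y △ X) = {8, 12}
Z ∩ Y = {3, 6, 12, 14}
(Z − (Y △ X)) − (Z ∩ Y) = {8}
Y ∩ Z = {3, 6, 12, 14}
Y ∪ (Y ∩ Z) = {2, 3, 4, 5, 6, 7, 10, 12, 13, 14}
((Z − (Y △ X)) − (Z ∩ Y)) − (Y ∪ (Y ∩ Z)) = {8}

{8}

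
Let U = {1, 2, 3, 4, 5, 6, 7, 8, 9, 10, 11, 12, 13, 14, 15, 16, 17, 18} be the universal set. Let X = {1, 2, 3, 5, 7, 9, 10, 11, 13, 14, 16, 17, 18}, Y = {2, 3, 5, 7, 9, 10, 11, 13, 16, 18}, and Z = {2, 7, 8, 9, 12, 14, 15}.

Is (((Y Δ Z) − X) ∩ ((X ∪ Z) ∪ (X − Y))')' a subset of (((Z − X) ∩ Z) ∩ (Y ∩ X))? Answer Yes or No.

Y Δ Z = {3, 5, 8, 10, 11, 12, 13, 14, 15, 16, 18}
(Y Δ Z) − X = {8, 12, 15}
X ∪ Z = {1, 2, 3, 5, 7, 8, 9, 10, 11, 12, 13, 14, 15, 16, 17, 18}
X − Y = {1, 14, 17}
(X ∪ Z) ∪ (X − Y) = {1, 2, 3, 5, 7, 8, 9, 10, 11, 12, 13, 14, 15, 16, 17, 18}
((X ∪ Z) ∪ (X − Y))' = {4, 6}
((Y Δ Z) − X) ∩ ((X ∪ Z) ∪ (X − Y))' = {}
(((Y Δ Z) − X) ∩ ((X ∪ Z) ∪ (X − Y))')' = {1, 2, 3, 4, 5, 6, 7, 8, 9, 10, 11, 12, 13, 14, 15, 16, 17, 18}
Z − X = {8, 12, 15}
(Z − X) ∩ Z = {8, 12, 15}
Y ∩ X = {2, 3, 5, 7, 9, 10, 11, 13, 16, 18}
((Z − X) ∩ Z) ∩ (Y ∩ X) = {}
1 ∈ (((Y Δ Z) − X) ∩ ((X ∪ Z) ∪ (X − Y))')' but 1 ∉ ((Z − X) ∩ Z) ∩ (Y ∩ X), so the inclusion fails.

No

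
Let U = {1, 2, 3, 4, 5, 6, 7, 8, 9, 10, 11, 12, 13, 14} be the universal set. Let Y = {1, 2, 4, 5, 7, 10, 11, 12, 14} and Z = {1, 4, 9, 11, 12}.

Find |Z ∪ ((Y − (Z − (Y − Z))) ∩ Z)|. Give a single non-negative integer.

5

Y − Z = {2, 5, 7, 10, 14}
Z − (Y − Z) = {1, 4, 9, 11, 12}
Y − (Z − (Y − Z)) = {2, 5, 7, 10, 14}
(Y − (Z − (Y − Z))) ∩ Z = {}
Z ∪ ((Y − (Z − (Y − Z))) ∩ Z) = {1, 4, 9, 11, 12}
|Z ∪ ((Y − (Z − (Y − Z))) ∩ Z)| = 5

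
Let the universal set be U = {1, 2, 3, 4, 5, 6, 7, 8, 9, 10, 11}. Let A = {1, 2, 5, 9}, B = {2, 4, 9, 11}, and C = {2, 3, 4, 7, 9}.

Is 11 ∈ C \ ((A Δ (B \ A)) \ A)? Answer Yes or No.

No

11 ∈ B and 11 ∉ A, so 11 ∈ B \ A
11 ∉ A and 11 ∈ (B \ A), so 11 ∈ A Δ (B \ A)
11 ∈ (A Δ (B \ A)) and 11 ∉ A, so 11 ∈ (A Δ (B \ A)) \ A
11 ∉ C and 11 ∈ ((A Δ (B \ A)) \ A), so 11 ∉ C \ ((A Δ (B \ A)) \ A)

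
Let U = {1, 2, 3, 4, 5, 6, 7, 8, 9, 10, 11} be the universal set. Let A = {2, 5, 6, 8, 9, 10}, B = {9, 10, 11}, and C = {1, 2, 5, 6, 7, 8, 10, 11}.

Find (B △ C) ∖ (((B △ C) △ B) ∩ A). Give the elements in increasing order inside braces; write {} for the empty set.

B △ C = {1, 2, 5, 6, 7, 8, 9}
(B △ C) △ B = {1, 2, 5, 6, 7, 8, 10, 11}
((B △ C) △ B) ∩ A = {2, 5, 6, 8, 10}
(B △ C) ∖ (((B △ C) △ B) ∩ A) = {1, 7, 9}

{1, 7, 9}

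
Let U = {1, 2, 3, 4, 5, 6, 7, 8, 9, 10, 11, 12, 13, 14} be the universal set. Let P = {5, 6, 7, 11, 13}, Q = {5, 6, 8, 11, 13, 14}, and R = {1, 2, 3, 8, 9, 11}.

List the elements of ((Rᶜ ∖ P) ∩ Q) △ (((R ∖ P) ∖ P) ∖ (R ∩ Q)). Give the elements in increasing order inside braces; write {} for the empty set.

{1, 2, 3, 9, 14}

Rᶜ = {4, 5, 6, 7, 10, 12, 13, 14}
Rᶜ ∖ P = {4, 10, 12, 14}
(Rᶜ ∖ P) ∩ Q = {14}
R ∖ P = {1, 2, 3, 8, 9}
(R ∖ P) ∖ P = {1, 2, 3, 8, 9}
R ∩ Q = {8, 11}
((R ∖ P) ∖ P) ∖ (R ∩ Q) = {1, 2, 3, 9}
((Rᶜ ∖ P) ∩ Q) △ (((R ∖ P) ∖ P) ∖ (R ∩ Q)) = {1, 2, 3, 9, 14}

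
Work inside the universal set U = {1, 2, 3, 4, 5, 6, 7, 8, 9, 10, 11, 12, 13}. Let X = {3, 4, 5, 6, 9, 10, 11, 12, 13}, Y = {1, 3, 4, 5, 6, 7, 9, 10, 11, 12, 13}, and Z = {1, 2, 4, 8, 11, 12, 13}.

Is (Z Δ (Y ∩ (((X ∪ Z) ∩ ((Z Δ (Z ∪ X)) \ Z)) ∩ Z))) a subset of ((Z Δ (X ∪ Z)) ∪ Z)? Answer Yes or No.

Yes

X ∪ Z = {1, 2, 3, 4, 5, 6, 8, 9, 10, 11, 12, 13}
Z ∪ X = {1, 2, 3, 4, 5, 6, 8, 9, 10, 11, 12, 13}
Z Δ (Z ∪ X) = {3, 5, 6, 9, 10}
(Z Δ (Z ∪ X)) \ Z = {3, 5, 6, 9, 10}
(X ∪ Z) ∩ ((Z Δ (Z ∪ X)) \ Z) = {3, 5, 6, 9, 10}
((X ∪ Z) ∩ ((Z Δ (Z ∪ X)) \ Z)) ∩ Z = {}
Y ∩ (((X ∪ Z) ∩ ((Z Δ (Z ∪ X)) \ Z)) ∩ Z) = {}
Z Δ (Y ∩ (((X ∪ Z) ∩ ((Z Δ (Z ∪ X)) \ Z)) ∩ Z)) = {1, 2, 4, 8, 11, 12, 13}
Z Δ (X ∪ Z) = {3, 5, 6, 9, 10}
(Z Δ (X ∪ Z)) ∪ Z = {1, 2, 3, 4, 5, 6, 8, 9, 10, 11, 12, 13}
Every element of {1, 2, 4, 8, 11, 12, 13} is in {1, 2, 3, 4, 5, 6, 8, 9, 10, 11, 12, 13}, so Z Δ (Y ∩ (((X ∪ Z) ∩ ((Z Δ (Z ∪ X)) \ Z)) ∩ Z)) ⊆ (Z Δ (X ∪ Z)) ∪ Z.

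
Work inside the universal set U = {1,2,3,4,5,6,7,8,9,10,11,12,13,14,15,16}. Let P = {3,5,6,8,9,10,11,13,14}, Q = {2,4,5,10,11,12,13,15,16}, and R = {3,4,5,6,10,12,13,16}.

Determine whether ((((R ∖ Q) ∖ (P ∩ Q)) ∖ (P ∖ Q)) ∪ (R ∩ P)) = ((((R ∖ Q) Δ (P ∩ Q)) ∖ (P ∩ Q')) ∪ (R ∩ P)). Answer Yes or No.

R ∖ Q = {3,6}
P ∩ Q = {5,10,11,13}
(R ∖ Q) ∖ (P ∩ Q) = {3,6}
P ∖ Q = {3,6,8,9,14}
((R ∖ Q) ∖ (P ∩ Q)) ∖ (P ∖ Q) = {}
R ∩ P = {3,5,6,10,13}
(((R ∖ Q) ∖ (P ∩ Q)) ∖ (P ∖ Q)) ∪ (R ∩ P) = {3,5,6,10,13}
(R ∖ Q) Δ (P ∩ Q) = {3,5,6,10,11,13}
Q' = {1,3,6,7,8,9,14}
P ∩ Q' = {3,6,8,9,14}
((R ∖ Q) Δ (P ∩ Q)) ∖ (P ∩ Q') = {5,10,11,13}
(((R ∖ Q) Δ (P ∩ Q)) ∖ (P ∩ Q')) ∪ (R ∩ P) = {3,5,6,10,11,13}
11 ∈ (((R ∖ Q) Δ (P ∩ Q)) ∖ (P ∩ Q')) ∪ (R ∩ P) but 11 ∉ (((R ∖ Q) ∖ (P ∩ Q)) ∖ (P ∖ Q)) ∪ (R ∩ P), so they differ.

No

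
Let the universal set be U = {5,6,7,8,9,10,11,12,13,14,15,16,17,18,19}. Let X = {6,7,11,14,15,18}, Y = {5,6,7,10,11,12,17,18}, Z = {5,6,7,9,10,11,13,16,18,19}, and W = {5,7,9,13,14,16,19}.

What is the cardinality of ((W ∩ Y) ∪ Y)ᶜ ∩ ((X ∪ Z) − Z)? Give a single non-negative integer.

2

W ∩ Y = {5,7}
(W ∩ Y) ∪ Y = {5,6,7,10,11,12,17,18}
((W ∩ Y) ∪ Y)ᶜ = {8,9,13,14,15,16,19}
X ∪ Z = {5,6,7,9,10,11,13,14,15,16,18,19}
(X ∪ Z) − Z = {14,15}
((W ∩ Y) ∪ Y)ᶜ ∩ ((X ∪ Z) − Z) = {14,15}
|((W ∩ Y) ∪ Y)ᶜ ∩ ((X ∪ Z) − Z)| = 2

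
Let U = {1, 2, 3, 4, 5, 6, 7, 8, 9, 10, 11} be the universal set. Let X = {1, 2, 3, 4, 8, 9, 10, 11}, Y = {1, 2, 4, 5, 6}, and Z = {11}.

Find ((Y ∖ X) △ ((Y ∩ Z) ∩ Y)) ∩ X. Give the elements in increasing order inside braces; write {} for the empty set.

{}

Y ∖ X = {5, 6}
Y ∩ Z = {}
(Y ∩ Z) ∩ Y = {}
(Y ∖ X) △ ((Y ∩ Z) ∩ Y) = {5, 6}
((Y ∖ X) △ ((Y ∩ Z) ∩ Y)) ∩ X = {}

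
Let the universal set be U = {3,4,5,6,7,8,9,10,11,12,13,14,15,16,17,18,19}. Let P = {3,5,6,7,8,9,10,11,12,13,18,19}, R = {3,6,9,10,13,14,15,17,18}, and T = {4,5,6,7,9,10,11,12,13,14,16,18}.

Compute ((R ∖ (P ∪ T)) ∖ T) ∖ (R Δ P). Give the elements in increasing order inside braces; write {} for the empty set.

{}

P ∪ T = {3,4,5,6,7,8,9,10,11,12,13,14,16,18,19}
R ∖ (P ∪ T) = {15,17}
(R ∖ (P ∪ T)) ∖ T = {15,17}
R Δ P = {5,7,8,11,12,14,15,17,19}
((R ∖ (P ∪ T)) ∖ T) ∖ (R Δ P) = {}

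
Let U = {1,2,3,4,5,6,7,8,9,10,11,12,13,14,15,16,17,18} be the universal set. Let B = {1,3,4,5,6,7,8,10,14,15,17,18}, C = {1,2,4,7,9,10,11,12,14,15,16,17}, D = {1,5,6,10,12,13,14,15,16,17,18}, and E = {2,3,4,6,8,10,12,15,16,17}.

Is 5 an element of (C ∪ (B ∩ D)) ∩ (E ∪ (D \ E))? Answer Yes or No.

Yes

5 ∈ B and 5 ∈ D, so 5 ∈ B ∩ D
5 ∉ C and 5 ∈ (B ∩ D), so 5 ∈ C ∪ (B ∩ D)
5 ∈ D and 5 ∉ E, so 5 ∈ D \ E
5 ∉ E and 5 ∈ (D \ E), so 5 ∈ E ∪ (D \ E)
5 ∈ (C ∪ (B ∩ D)) and 5 ∈ (E ∪ (D \ E)), so 5 ∈ (C ∪ (B ∩ D)) ∩ (E ∪ (D \ E))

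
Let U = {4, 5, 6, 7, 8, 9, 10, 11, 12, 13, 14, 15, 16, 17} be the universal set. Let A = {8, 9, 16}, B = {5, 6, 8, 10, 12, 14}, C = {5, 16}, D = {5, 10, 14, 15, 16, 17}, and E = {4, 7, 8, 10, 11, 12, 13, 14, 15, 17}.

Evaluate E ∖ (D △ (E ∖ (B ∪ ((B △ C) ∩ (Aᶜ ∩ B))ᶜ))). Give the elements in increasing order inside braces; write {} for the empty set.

{4, 7, 8, 11, 12, 13}

B △ C = {6, 8, 10, 12, 14, 16}
Aᶜ = {4, 5, 6, 7, 10, 11, 12, 13, 14, 15, 17}
Aᶜ ∩ B = {5, 6, 10, 12, 14}
(B △ C) ∩ (Aᶜ ∩ B) = {6, 10, 12, 14}
((B △ C) ∩ (Aᶜ ∩ B))ᶜ = {4, 5, 7, 8, 9, 11, 13, 15, 16, 17}
B ∪ ((B △ C) ∩ (Aᶜ ∩ B))ᶜ = {4, 5, 6, 7, 8, 9, 10, 11, 12, 13, 14, 15, 16, 17}
E ∖ (B ∪ ((B △ C) ∩ (Aᶜ ∩ B))ᶜ) = {}
D △ (E ∖ (B ∪ ((B △ C) ∩ (Aᶜ ∩ B))ᶜ)) = {5, 10, 14, 15, 16, 17}
E ∖ (D △ (E ∖ (B ∪ ((B △ C) ∩ (Aᶜ ∩ B))ᶜ))) = {4, 7, 8, 11, 12, 13}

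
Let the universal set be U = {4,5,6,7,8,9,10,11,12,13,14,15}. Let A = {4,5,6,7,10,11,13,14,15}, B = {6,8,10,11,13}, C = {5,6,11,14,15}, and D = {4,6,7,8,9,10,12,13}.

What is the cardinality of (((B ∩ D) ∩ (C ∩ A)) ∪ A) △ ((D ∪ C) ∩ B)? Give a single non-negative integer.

B ∩ D = {6,8,10,13}
C ∩ A = {5,6,11,14,15}
(B ∩ D) ∩ (C ∩ A) = {6}
((B ∩ D) ∩ (C ∩ A)) ∪ A = {4,5,6,7,10,11,13,14,15}
D ∪ C = {4,5,6,7,8,9,10,11,12,13,14,15}
(D ∪ C) ∩ B = {6,8,10,11,13}
(((B ∩ D) ∩ (C ∩ A)) ∪ A) △ ((D ∪ C) ∩ B) = {4,5,7,8,14,15}
|(((B ∩ D) ∩ (C ∩ A)) ∪ A) △ ((D ∪ C) ∩ B)| = 6

6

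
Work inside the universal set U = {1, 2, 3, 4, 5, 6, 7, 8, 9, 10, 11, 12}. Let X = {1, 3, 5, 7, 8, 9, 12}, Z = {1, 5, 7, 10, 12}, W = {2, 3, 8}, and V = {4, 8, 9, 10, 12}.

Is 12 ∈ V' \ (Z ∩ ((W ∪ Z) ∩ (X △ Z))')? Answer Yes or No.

12 ∈ V, so 12 ∉ V'
12 ∉ W and 12 ∈ Z, so 12 ∈ W ∪ Z
12 ∈ X and 12 ∈ Z, so 12 ∉ X △ Z
12 ∈ (W ∪ Z) and 12 ∉ (X △ Z), so 12 ∉ (W ∪ Z) ∩ (X △ Z)
12 ∈ ((W ∪ Z) ∩ (X △ Z))' since 12 ∉ ((W ∪ Z) ∩ (X △ Z))
12 ∈ Z and 12 ∈ ((W ∪ Z) ∩ (X △ Z))', so 12 ∈ Z ∩ ((W ∪ Z) ∩ (X △ Z))'
12 ∉ V' and 12 ∈ (Z ∩ ((W ∪ Z) ∩ (X △ Z))'), so 12 ∉ V' \ (Z ∩ ((W ∪ Z) ∩ (X △ Z))')

No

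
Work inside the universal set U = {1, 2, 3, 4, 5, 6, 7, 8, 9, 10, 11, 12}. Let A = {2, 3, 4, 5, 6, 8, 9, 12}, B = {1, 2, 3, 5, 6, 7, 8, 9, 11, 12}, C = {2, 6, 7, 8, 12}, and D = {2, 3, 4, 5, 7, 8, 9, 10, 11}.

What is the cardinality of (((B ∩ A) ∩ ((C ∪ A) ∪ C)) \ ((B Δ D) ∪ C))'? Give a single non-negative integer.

9

B ∩ A = {2, 3, 5, 6, 8, 9, 12}
C ∪ A = {2, 3, 4, 5, 6, 7, 8, 9, 12}
(C ∪ A) ∪ C = {2, 3, 4, 5, 6, 7, 8, 9, 12}
(B ∩ A) ∩ ((C ∪ A) ∪ C) = {2, 3, 5, 6, 8, 9, 12}
B Δ D = {1, 4, 6, 10, 12}
(B Δ D) ∪ C = {1, 2, 4, 6, 7, 8, 10, 12}
((B ∩ A) ∩ ((C ∪ A) ∪ C)) \ ((B Δ D) ∪ C) = {3, 5, 9}
(((B ∩ A) ∩ ((C ∪ A) ∪ C)) \ ((B Δ D) ∪ C))' = {1, 2, 4, 6, 7, 8, 10, 11, 12}
|(((B ∩ A) ∩ ((C ∪ A) ∪ C)) \ ((B Δ D) ∪ C))'| = 9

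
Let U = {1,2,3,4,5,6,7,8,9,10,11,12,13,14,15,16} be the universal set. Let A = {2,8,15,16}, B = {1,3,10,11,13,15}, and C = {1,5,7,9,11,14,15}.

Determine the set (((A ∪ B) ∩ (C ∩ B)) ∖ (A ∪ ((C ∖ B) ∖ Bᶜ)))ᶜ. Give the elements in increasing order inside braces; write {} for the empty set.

A ∪ B = {1,2,3,8,10,11,13,15,16}
C ∩ B = {1,11,15}
(A ∪ B) ∩ (C ∩ B) = {1,11,15}
C ∖ B = {5,7,9,14}
Bᶜ = {2,4,5,6,7,8,9,12,14,16}
(C ∖ B) ∖ Bᶜ = {}
A ∪ ((C ∖ B) ∖ Bᶜ) = {2,8,15,16}
((A ∪ B) ∩ (C ∩ B)) ∖ (A ∪ ((C ∖ B) ∖ Bᶜ)) = {1,11}
(((A ∪ B) ∩ (C ∩ B)) ∖ (A ∪ ((C ∖ B) ∖ Bᶜ)))ᶜ = {2,3,4,5,6,7,8,9,10,12,13,14,15,16}

{2,3,4,5,6,7,8,9,10,12,13,14,15,16}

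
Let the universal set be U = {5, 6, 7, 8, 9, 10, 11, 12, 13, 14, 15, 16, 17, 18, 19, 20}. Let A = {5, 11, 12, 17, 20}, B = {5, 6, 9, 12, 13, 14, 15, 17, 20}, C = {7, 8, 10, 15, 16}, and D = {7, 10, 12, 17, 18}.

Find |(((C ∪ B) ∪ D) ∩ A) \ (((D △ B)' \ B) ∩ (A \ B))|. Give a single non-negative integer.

4

C ∪ B = {5, 6, 7, 8, 9, 10, 12, 13, 14, 15, 16, 17, 20}
(C ∪ B) ∪ D = {5, 6, 7, 8, 9, 10, 12, 13, 14, 15, 16, 17, 18, 20}
((C ∪ B) ∪ D) ∩ A = {5, 12, 17, 20}
D △ B = {5, 6, 7, 9, 10, 13, 14, 15, 18, 20}
(D △ B)' = {8, 11, 12, 16, 17, 19}
(D △ B)' \ B = {8, 11, 16, 19}
A \ B = {11}
((D △ B)' \ B) ∩ (A \ B) = {11}
(((C ∪ B) ∪ D) ∩ A) \ (((D △ B)' \ B) ∩ (A \ B)) = {5, 12, 17, 20}
|(((C ∪ B) ∪ D) ∩ A) \ (((D △ B)' \ B) ∩ (A \ B))| = 4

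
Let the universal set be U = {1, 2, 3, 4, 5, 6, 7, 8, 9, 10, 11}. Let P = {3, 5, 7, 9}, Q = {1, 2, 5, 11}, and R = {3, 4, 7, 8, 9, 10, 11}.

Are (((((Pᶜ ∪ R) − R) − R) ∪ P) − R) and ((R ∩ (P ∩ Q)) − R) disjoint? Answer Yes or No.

Yes

Pᶜ = {1, 2, 4, 6, 8, 10, 11}
Pᶜ ∪ R = {1, 2, 3, 4, 6, 7, 8, 9, 10, 11}
(Pᶜ ∪ R) − R = {1, 2, 6}
((Pᶜ ∪ R) − R) − R = {1, 2, 6}
(((Pᶜ ∪ R) − R) − R) ∪ P = {1, 2, 3, 5, 6, 7, 9}
((((Pᶜ ∪ R) − R) − R) ∪ P) − R = {1, 2, 5, 6}
P ∩ Q = {5}
R ∩ (P ∩ Q) = {}
(R ∩ (P ∩ Q)) − R = {}
{1, 2, 5, 6} and {} share no elements.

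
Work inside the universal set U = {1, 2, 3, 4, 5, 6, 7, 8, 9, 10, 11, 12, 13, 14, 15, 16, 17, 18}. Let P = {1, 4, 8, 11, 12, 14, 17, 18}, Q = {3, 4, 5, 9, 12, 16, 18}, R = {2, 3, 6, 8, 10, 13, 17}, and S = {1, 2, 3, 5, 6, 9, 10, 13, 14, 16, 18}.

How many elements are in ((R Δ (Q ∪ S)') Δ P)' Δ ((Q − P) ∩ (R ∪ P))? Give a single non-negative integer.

Q ∪ S = {1, 2, 3, 4, 5, 6, 9, 10, 12, 13, 14, 16, 18}
(Q ∪ S)' = {7, 8, 11, 15, 17}
R Δ (Q ∪ S)' = {2, 3, 6, 7, 10, 11, 13, 15}
(R Δ (Q ∪ S)') Δ P = {1, 2, 3, 4, 6, 7, 8, 10, 12, 13, 14, 15, 17, 18}
((R Δ (Q ∪ S)') Δ P)' = {5, 9, 11, 16}
Q − P = {3, 5, 9, 16}
R ∪ P = {1, 2, 3, 4, 6, 8, 10, 11, 12, 13, 14, 17, 18}
(Q − P) ∩ (R ∪ P) = {3}
((R Δ (Q ∪ S)') Δ P)' Δ ((Q − P) ∩ (R ∪ P)) = {3, 5, 9, 11, 16}
|((R Δ (Q ∪ S)') Δ P)' Δ ((Q − P) ∩ (R ∪ P))| = 5

5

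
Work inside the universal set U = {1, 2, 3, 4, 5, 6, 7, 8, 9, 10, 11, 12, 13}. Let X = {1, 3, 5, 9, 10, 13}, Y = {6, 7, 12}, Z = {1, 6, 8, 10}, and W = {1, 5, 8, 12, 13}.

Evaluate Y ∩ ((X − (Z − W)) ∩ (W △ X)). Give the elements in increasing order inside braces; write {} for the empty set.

{}

Z − W = {6, 10}
X − (Z − W) = {1, 3, 5, 9, 13}
W △ X = {3, 8, 9, 10, 12}
(X − (Z − W)) ∩ (W △ X) = {3, 9}
Y ∩ ((X − (Z − W)) ∩ (W △ X)) = {}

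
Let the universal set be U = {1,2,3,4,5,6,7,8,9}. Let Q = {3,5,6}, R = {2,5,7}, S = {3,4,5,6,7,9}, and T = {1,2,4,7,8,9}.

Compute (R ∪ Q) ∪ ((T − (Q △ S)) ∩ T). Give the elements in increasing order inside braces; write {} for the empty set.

{1,2,3,5,6,7,8}

R ∪ Q = {2,3,5,6,7}
Q △ S = {4,7,9}
T − (Q △ S) = {1,2,8}
(T − (Q △ S)) ∩ T = {1,2,8}
(R ∪ Q) ∪ ((T − (Q △ S)) ∩ T) = {1,2,3,5,6,7,8}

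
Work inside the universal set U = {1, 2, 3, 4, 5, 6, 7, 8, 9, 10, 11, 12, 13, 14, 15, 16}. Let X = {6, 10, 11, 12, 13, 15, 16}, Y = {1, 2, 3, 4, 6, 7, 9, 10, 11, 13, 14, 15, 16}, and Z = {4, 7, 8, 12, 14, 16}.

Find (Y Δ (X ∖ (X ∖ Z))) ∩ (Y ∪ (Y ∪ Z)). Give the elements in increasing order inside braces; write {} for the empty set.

{1, 2, 3, 4, 6, 7, 9, 10, 11, 12, 13, 14, 15}

X ∖ Z = {6, 10, 11, 13, 15}
X ∖ (X ∖ Z) = {12, 16}
Y Δ (X ∖ (X ∖ Z)) = {1, 2, 3, 4, 6, 7, 9, 10, 11, 12, 13, 14, 15}
Y ∪ Z = {1, 2, 3, 4, 6, 7, 8, 9, 10, 11, 12, 13, 14, 15, 16}
Y ∪ (Y ∪ Z) = {1, 2, 3, 4, 6, 7, 8, 9, 10, 11, 12, 13, 14, 15, 16}
(Y Δ (X ∖ (X ∖ Z))) ∩ (Y ∪ (Y ∪ Z)) = {1, 2, 3, 4, 6, 7, 9, 10, 11, 12, 13, 14, 15}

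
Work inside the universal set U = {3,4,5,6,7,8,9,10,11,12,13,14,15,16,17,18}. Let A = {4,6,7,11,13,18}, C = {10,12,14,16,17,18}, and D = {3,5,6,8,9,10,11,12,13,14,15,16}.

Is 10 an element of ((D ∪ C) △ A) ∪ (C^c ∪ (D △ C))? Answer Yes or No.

Yes

10 ∈ D and 10 ∈ C, so 10 ∈ D ∪ C
10 ∈ (D ∪ C) and 10 ∉ A, so 10 ∈ (D ∪ C) △ A
10 ∈ C, so 10 ∉ C^c
10 ∈ D and 10 ∈ C, so 10 ∉ D △ C
10 ∉ C^c and 10 ∉ (D △ C), so 10 ∉ C^c ∪ (D △ C)
10 ∈ ((D ∪ C) △ A) and 10 ∉ (C^c ∪ (D △ C)), so 10 ∈ ((D ∪ C) △ A) ∪ (C^c ∪ (D △ C))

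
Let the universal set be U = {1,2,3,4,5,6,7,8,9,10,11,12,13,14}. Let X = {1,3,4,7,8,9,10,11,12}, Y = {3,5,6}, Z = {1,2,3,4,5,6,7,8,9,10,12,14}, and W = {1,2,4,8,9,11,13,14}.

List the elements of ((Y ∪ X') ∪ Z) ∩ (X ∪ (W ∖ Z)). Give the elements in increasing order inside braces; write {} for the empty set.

X' = {2,5,6,13,14}
Y ∪ X' = {2,3,5,6,13,14}
(Y ∪ X') ∪ Z = {1,2,3,4,5,6,7,8,9,10,12,13,14}
W ∖ Z = {11,13}
X ∪ (W ∖ Z) = {1,3,4,7,8,9,10,11,12,13}
((Y ∪ X') ∪ Z) ∩ (X ∪ (W ∖ Z)) = {1,3,4,7,8,9,10,12,13}

{1,3,4,7,8,9,10,12,13}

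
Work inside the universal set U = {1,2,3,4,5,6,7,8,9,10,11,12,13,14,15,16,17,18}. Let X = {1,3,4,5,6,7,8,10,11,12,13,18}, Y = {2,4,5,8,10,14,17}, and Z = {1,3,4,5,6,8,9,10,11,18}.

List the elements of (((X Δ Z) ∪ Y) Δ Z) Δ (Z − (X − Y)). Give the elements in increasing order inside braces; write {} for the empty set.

{1,2,3,4,5,6,7,8,9,10,11,12,13,14,17,18}

X Δ Z = {7,9,12,13}
(X Δ Z) ∪ Y = {2,4,5,7,8,9,10,12,13,14,17}
((X Δ Z) ∪ Y) Δ Z = {1,2,3,6,7,11,12,13,14,17,18}
X − Y = {1,3,6,7,11,12,13,18}
Z − (X − Y) = {4,5,8,9,10}
(((X Δ Z) ∪ Y) Δ Z) Δ (Z − (X − Y)) = {1,2,3,4,5,6,7,8,9,10,11,12,13,14,17,18}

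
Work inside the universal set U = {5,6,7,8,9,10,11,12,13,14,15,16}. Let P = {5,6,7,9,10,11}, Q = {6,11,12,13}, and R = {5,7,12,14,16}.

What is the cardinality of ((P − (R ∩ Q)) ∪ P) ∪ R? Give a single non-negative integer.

9

R ∩ Q = {12}
P − (R ∩ Q) = {5,6,7,9,10,11}
(P − (R ∩ Q)) ∪ P = {5,6,7,9,10,11}
((P − (R ∩ Q)) ∪ P) ∪ R = {5,6,7,9,10,11,12,14,16}
|((P − (R ∩ Q)) ∪ P) ∪ R| = 9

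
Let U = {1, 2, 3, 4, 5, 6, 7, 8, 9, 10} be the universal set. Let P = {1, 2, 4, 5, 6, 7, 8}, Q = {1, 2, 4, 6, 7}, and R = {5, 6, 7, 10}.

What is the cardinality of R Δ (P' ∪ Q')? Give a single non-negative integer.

5

P' = {3, 9, 10}
Q' = {3, 5, 8, 9, 10}
P' ∪ Q' = {3, 5, 8, 9, 10}
R Δ (P' ∪ Q') = {3, 6, 7, 8, 9}
|R Δ (P' ∪ Q')| = 5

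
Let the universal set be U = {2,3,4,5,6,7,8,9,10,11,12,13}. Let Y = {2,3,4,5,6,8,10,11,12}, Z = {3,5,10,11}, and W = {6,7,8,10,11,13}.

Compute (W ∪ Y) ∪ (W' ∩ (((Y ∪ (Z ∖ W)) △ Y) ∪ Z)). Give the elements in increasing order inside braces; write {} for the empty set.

W ∪ Y = {2,3,4,5,6,7,8,10,11,12,13}
W' = {2,3,4,5,9,12}
Z ∖ W = {3,5}
Y ∪ (Z ∖ W) = {2,3,4,5,6,8,10,11,12}
(Y ∪ (Z ∖ W)) △ Y = {}
((Y ∪ (Z ∖ W)) △ Y) ∪ Z = {3,5,10,11}
W' ∩ (((Y ∪ (Z ∖ W)) △ Y) ∪ Z) = {3,5}
(W ∪ Y) ∪ (W' ∩ (((Y ∪ (Z ∖ W)) △ Y) ∪ Z)) = {2,3,4,5,6,7,8,10,11,12,13}

{2,3,4,5,6,7,8,10,11,12,13}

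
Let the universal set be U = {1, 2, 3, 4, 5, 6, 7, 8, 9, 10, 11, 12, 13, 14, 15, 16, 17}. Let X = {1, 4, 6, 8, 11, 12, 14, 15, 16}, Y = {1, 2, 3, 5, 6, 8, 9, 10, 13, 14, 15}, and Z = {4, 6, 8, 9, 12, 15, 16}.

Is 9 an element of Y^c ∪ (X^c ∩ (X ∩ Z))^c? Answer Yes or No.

Yes

9 ∈ Y, so 9 ∉ Y^c
9 ∉ X, so 9 ∈ X^c
9 ∉ X and 9 ∈ Z, so 9 ∉ X ∩ Z
9 ∈ X^c and 9 ∉ (X ∩ Z), so 9 ∉ X^c ∩ (X ∩ Z)
9 ∈ (X^c ∩ (X ∩ Z))^c since 9 ∉ (X^c ∩ (X ∩ Z))
9 ∉ Y^c and 9 ∈ (X^c ∩ (X ∩ Z))^c, so 9 ∈ Y^c ∪ (X^c ∩ (X ∩ Z))^c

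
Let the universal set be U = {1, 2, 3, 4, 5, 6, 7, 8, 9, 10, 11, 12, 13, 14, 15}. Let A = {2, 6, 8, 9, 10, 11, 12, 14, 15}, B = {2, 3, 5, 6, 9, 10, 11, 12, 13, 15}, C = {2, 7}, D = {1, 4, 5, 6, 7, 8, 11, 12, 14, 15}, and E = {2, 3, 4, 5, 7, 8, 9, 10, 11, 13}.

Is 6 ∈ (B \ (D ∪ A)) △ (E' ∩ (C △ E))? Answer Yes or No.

6 ∈ D and 6 ∈ A, so 6 ∈ D ∪ A
6 ∈ B and 6 ∈ (D ∪ A), so 6 ∉ B \ (D ∪ A)
6 ∉ E, so 6 ∈ E'
6 ∉ C and 6 ∉ E, so 6 ∉ C △ E
6 ∈ E' and 6 ∉ (C △ E), so 6 ∉ E' ∩ (C △ E)
6 ∉ (B \ (D ∪ A)) and 6 ∉ (E' ∩ (C △ E)), so 6 ∉ (B \ (D ∪ A)) △ (E' ∩ (C △ E))

No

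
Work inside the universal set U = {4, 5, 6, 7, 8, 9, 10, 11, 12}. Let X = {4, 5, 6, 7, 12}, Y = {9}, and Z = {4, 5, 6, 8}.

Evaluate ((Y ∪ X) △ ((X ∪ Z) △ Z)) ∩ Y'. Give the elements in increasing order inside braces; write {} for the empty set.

{4, 5, 6}

Y ∪ X = {4, 5, 6, 7, 9, 12}
X ∪ Z = {4, 5, 6, 7, 8, 12}
(X ∪ Z) △ Z = {7, 12}
(Y ∪ X) △ ((X ∪ Z) △ Z) = {4, 5, 6, 9}
Y' = {4, 5, 6, 7, 8, 10, 11, 12}
((Y ∪ X) △ ((X ∪ Z) △ Z)) ∩ Y' = {4, 5, 6}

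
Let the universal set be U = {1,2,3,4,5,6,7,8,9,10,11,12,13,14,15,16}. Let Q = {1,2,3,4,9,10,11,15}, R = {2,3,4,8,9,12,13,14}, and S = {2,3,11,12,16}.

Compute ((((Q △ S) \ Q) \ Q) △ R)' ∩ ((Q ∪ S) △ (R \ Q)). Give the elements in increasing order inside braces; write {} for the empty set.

{1,10,11,15}

Q △ S = {1,4,9,10,12,15,16}
(Q △ S) \ Q = {12,16}
((Q △ S) \ Q) \ Q = {12,16}
(((Q △ S) \ Q) \ Q) △ R = {2,3,4,8,9,13,14,16}
((((Q △ S) \ Q) \ Q) △ R)' = {1,5,6,7,10,11,12,15}
Q ∪ S = {1,2,3,4,9,10,11,12,15,16}
R \ Q = {8,12,13,14}
(Q ∪ S) △ (R \ Q) = {1,2,3,4,8,9,10,11,13,14,15,16}
((((Q △ S) \ Q) \ Q) △ R)' ∩ ((Q ∪ S) △ (R \ Q)) = {1,10,11,15}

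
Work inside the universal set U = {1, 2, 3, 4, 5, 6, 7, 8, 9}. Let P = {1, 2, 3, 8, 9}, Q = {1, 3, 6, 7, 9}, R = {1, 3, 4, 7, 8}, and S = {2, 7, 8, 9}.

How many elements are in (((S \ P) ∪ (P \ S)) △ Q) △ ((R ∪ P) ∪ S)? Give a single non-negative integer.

S \ P = {7}
P \ S = {1, 3}
(S \ P) ∪ (P \ S) = {1, 3, 7}
((S \ P) ∪ (P \ S)) △ Q = {6, 9}
R ∪ P = {1, 2, 3, 4, 7, 8, 9}
(R ∪ P) ∪ S = {1, 2, 3, 4, 7, 8, 9}
(((S \ P) ∪ (P \ S)) △ Q) △ ((R ∪ P) ∪ S) = {1, 2, 3, 4, 6, 7, 8}
|(((S \ P) ∪ (P \ S)) △ Q) △ ((R ∪ P) ∪ S)| = 7

7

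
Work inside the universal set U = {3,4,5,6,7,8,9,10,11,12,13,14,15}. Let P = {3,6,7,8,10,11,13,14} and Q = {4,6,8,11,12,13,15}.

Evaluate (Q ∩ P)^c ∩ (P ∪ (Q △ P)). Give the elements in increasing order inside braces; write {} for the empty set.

Q ∩ P = {6,8,11,13}
(Q ∩ P)^c = {3,4,5,7,9,10,12,14,15}
Q △ P = {3,4,7,10,12,14,15}
P ∪ (Q △ P) = {3,4,6,7,8,10,11,12,13,14,15}
(Q ∩ P)^c ∩ (P ∪ (Q △ P)) = {3,4,7,10,12,14,15}

{3,4,7,10,12,14,15}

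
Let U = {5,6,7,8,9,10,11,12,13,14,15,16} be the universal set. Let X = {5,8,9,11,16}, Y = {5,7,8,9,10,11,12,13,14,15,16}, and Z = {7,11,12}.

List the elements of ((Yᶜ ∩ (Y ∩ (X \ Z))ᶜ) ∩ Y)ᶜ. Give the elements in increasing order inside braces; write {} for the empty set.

Yᶜ = {6}
X \ Z = {5,8,9,16}
Y ∩ (X \ Z) = {5,8,9,16}
(Y ∩ (X \ Z))ᶜ = {6,7,10,11,12,13,14,15}
Yᶜ ∩ (Y ∩ (X \ Z))ᶜ = {6}
(Yᶜ ∩ (Y ∩ (X \ Z))ᶜ) ∩ Y = {}
((Yᶜ ∩ (Y ∩ (X \ Z))ᶜ) ∩ Y)ᶜ = {5,6,7,8,9,10,11,12,13,14,15,16}

{5,6,7,8,9,10,11,12,13,14,15,16}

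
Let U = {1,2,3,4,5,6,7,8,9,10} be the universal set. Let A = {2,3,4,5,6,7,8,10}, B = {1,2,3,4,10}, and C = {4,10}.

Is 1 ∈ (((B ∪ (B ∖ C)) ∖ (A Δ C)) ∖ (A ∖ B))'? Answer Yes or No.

No

1 ∈ B and 1 ∉ C, so 1 ∈ B ∖ C
1 ∈ B and 1 ∈ (B ∖ C), so 1 ∈ B ∪ (B ∖ C)
1 ∉ A and 1 ∉ C, so 1 ∉ A Δ C
1 ∈ (B ∪ (B ∖ C)) and 1 ∉ (A Δ C), so 1 ∈ (B ∪ (B ∖ C)) ∖ (A Δ C)
1 ∉ A and 1 ∈ B, so 1 ∉ A ∖ B
1 ∈ ((B ∪ (B ∖ C)) ∖ (A Δ C)) and 1 ∉ (A ∖ B), so 1 ∈ ((B ∪ (B ∖ C)) ∖ (A Δ C)) ∖ (A ∖ B)
1 ∉ (((B ∪ (B ∖ C)) ∖ (A Δ C)) ∖ (A ∖ B))' since 1 ∈ (((B ∪ (B ∖ C)) ∖ (A Δ C)) ∖ (A ∖ B))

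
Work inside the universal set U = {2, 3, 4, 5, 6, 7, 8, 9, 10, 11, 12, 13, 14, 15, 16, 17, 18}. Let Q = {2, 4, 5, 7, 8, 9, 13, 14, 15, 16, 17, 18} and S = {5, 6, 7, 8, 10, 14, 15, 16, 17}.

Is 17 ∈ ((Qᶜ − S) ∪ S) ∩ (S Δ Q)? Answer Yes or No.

No

17 ∈ Q, so 17 ∉ Qᶜ
17 ∉ Qᶜ and 17 ∈ S, so 17 ∉ Qᶜ − S
17 ∉ (Qᶜ − S) and 17 ∈ S, so 17 ∈ (Qᶜ − S) ∪ S
17 ∈ S and 17 ∈ Q, so 17 ∉ S Δ Q
17 ∈ ((Qᶜ − S) ∪ S) and 17 ∉ (S Δ Q), so 17 ∉ ((Qᶜ − S) ∪ S) ∩ (S Δ Q)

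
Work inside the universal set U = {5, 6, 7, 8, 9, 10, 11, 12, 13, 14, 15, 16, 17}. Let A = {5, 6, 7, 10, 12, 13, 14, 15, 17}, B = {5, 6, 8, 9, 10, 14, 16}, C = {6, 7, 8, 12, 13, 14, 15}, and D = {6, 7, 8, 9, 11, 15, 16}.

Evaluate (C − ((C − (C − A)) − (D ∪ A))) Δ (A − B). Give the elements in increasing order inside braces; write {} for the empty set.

{6, 8, 14, 17}

C − A = {8}
C − (C − A) = {6, 7, 12, 13, 14, 15}
D ∪ A = {5, 6, 7, 8, 9, 10, 11, 12, 13, 14, 15, 16, 17}
(C − (C − A)) − (D ∪ A) = {}
C − ((C − (C − A)) − (D ∪ A)) = {6, 7, 8, 12, 13, 14, 15}
A − B = {7, 12, 13, 15, 17}
(C − ((C − (C − A)) − (D ∪ A))) Δ (A − B) = {6, 8, 14, 17}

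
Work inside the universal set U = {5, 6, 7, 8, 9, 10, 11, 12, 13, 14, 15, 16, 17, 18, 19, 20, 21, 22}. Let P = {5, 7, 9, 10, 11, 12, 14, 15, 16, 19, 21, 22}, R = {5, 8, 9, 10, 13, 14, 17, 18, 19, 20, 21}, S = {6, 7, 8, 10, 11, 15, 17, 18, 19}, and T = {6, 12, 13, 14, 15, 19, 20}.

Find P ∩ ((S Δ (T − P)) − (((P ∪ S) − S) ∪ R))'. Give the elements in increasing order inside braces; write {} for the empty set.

{5, 9, 10, 12, 14, 16, 19, 21, 22}

T − P = {6, 13, 20}
S Δ (T − P) = {7, 8, 10, 11, 13, 15, 17, 18, 19, 20}
P ∪ S = {5, 6, 7, 8, 9, 10, 11, 12, 14, 15, 16, 17, 18, 19, 21, 22}
(P ∪ S) − S = {5, 9, 12, 14, 16, 21, 22}
((P ∪ S) − S) ∪ R = {5, 8, 9, 10, 12, 13, 14, 16, 17, 18, 19, 20, 21, 22}
(S Δ (T − P)) − (((P ∪ S) − S) ∪ R) = {7, 11, 15}
((S Δ (T − P)) − (((P ∪ S) − S) ∪ R))' = {5, 6, 8, 9, 10, 12, 13, 14, 16, 17, 18, 19, 20, 21, 22}
P ∩ ((S Δ (T − P)) − (((P ∪ S) − S) ∪ R))' = {5, 9, 10, 12, 14, 16, 19, 21, 22}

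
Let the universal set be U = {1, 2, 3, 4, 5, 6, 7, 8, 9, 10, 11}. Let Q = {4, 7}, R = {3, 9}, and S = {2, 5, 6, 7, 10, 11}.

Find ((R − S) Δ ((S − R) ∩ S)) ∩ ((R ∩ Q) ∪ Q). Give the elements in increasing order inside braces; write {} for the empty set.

R − S = {3, 9}
S − R = {2, 5, 6, 7, 10, 11}
(S − R) ∩ S = {2, 5, 6, 7, 10, 11}
(R − S) Δ ((S − R) ∩ S) = {2, 3, 5, 6, 7, 9, 10, 11}
R ∩ Q = {}
(R ∩ Q) ∪ Q = {4, 7}
((R − S) Δ ((S − R) ∩ S)) ∩ ((R ∩ Q) ∪ Q) = {7}

{7}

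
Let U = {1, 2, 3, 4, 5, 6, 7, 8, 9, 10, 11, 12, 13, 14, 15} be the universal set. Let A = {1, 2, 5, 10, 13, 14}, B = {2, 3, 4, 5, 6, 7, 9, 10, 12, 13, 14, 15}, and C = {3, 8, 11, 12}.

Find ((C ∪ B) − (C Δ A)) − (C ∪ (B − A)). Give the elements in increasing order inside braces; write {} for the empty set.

C ∪ B = {2, 3, 4, 5, 6, 7, 8, 9, 10, 11, 12, 13, 14, 15}
C Δ A = {1, 2, 3, 5, 8, 10, 11, 12, 13, 14}
(C ∪ B) − (C Δ A) = {4, 6, 7, 9, 15}
B − A = {3, 4, 6, 7, 9, 12, 15}
C ∪ (B − A) = {3, 4, 6, 7, 8, 9, 11, 12, 15}
((C ∪ B) − (C Δ A)) − (C ∪ (B − A)) = {}

{}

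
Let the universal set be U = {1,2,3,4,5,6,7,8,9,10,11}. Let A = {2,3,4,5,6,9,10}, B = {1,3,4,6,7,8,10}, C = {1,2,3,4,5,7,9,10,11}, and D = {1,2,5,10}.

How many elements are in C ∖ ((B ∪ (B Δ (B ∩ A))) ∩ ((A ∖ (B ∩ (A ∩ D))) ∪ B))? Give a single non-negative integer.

B ∩ A = {3,4,6,10}
B Δ (B ∩ A) = {1,7,8}
B ∪ (B Δ (B ∩ A)) = {1,3,4,6,7,8,10}
A ∩ D = {2,5,10}
B ∩ (A ∩ D) = {10}
A ∖ (B ∩ (A ∩ D)) = {2,3,4,5,6,9}
(A ∖ (B ∩ (A ∩ D))) ∪ B = {1,2,3,4,5,6,7,8,9,10}
(B ∪ (B Δ (B ∩ A))) ∩ ((A ∖ (B ∩ (A ∩ D))) ∪ B) = {1,3,4,6,7,8,10}
C ∖ ((B ∪ (B Δ (B ∩ A))) ∩ ((A ∖ (B ∩ (A ∩ D))) ∪ B)) = {2,5,9,11}
|C ∖ ((B ∪ (B Δ (B ∩ A))) ∩ ((A ∖ (B ∩ (A ∩ D))) ∪ B))| = 4

4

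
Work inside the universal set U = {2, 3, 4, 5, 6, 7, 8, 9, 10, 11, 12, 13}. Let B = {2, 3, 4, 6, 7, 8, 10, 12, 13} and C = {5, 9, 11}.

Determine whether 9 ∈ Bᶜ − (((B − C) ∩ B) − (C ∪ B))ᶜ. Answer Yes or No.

No

9 ∉ B, so 9 ∈ Bᶜ
9 ∉ B and 9 ∈ C, so 9 ∉ B − C
9 ∉ (B − C) and 9 ∉ B, so 9 ∉ (B − C) ∩ B
9 ∈ C and 9 ∉ B, so 9 ∈ C ∪ B
9 ∉ ((B − C) ∩ B) and 9 ∈ (C ∪ B), so 9 ∉ ((B − C) ∩ B) − (C ∪ B)
9 ∈ (((B − C) ∩ B) − (C ∪ B))ᶜ since 9 ∉ (((B − C) ∩ B) − (C ∪ B))
9 ∈ Bᶜ and 9 ∈ (((B − C) ∩ B) − (C ∪ B))ᶜ, so 9 ∉ Bᶜ − (((B − C) ∩ B) − (C ∪ B))ᶜ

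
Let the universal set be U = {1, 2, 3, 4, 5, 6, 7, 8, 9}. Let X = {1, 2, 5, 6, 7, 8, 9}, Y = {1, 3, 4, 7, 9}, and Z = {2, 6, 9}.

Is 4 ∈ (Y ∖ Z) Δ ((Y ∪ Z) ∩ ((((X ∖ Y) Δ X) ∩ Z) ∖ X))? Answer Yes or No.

Yes

4 ∈ Y and 4 ∉ Z, so 4 ∈ Y ∖ Z
4 ∈ Y and 4 ∉ Z, so 4 ∈ Y ∪ Z
4 ∉ X and 4 ∈ Y, so 4 ∉ X ∖ Y
4 ∉ (X ∖ Y) and 4 ∉ X, so 4 ∉ (X ∖ Y) Δ X
4 ∉ ((X ∖ Y) Δ X) and 4 ∉ Z, so 4 ∉ ((X ∖ Y) Δ X) ∩ Z
4 ∉ (((X ∖ Y) Δ X) ∩ Z) and 4 ∉ X, so 4 ∉ (((X ∖ Y) Δ X) ∩ Z) ∖ X
4 ∈ (Y ∪ Z) and 4 ∉ ((((X ∖ Y) Δ X) ∩ Z) ∖ X), so 4 ∉ (Y ∪ Z) ∩ ((((X ∖ Y) Δ X) ∩ Z) ∖ X)
4 ∈ (Y ∖ Z) and 4 ∉ ((Y ∪ Z) ∩ ((((X ∖ Y) Δ X) ∩ Z) ∖ X)), so 4 ∈ (Y ∖ Z) Δ ((Y ∪ Z) ∩ ((((X ∖ Y) Δ X) ∩ Z) ∖ X))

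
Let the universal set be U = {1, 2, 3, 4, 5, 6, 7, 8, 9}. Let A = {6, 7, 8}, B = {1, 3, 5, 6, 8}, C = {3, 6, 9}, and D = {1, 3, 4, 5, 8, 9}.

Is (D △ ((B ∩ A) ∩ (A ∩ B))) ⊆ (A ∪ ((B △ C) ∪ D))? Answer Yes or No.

Yes

B ∩ A = {6, 8}
A ∩ B = {6, 8}
(B ∩ A) ∩ (A ∩ B) = {6, 8}
D △ ((B ∩ A) ∩ (A ∩ B)) = {1, 3, 4, 5, 6, 9}
B △ C = {1, 5, 8, 9}
(B △ C) ∪ D = {1, 3, 4, 5, 8, 9}
A ∪ ((B △ C) ∪ D) = {1, 3, 4, 5, 6, 7, 8, 9}
Every element of {1, 3, 4, 5, 6, 9} is in {1, 3, 4, 5, 6, 7, 8, 9}, so D △ ((B ∩ A) ∩ (A ∩ B)) ⊆ A ∪ ((B △ C) ∪ D).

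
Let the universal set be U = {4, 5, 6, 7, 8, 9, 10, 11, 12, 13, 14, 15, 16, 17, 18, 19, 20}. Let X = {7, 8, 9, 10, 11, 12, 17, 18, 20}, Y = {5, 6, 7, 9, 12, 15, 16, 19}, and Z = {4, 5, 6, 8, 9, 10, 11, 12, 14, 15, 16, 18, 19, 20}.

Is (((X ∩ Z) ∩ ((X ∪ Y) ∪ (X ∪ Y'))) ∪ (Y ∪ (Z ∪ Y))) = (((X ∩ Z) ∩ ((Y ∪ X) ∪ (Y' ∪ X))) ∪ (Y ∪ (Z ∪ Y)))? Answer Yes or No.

X ∩ Z = {8, 9, 10, 11, 12, 18, 20}
X ∪ Y = {5, 6, 7, 8, 9, 10, 11, 12, 15, 16, 17, 18, 19, 20}
Y' = {4, 8, 10, 11, 13, 14, 17, 18, 20}
X ∪ Y' = {4, 7, 8, 9, 10, 11, 12, 13, 14, 17, 18, 20}
(X ∪ Y) ∪ (X ∪ Y') = {4, 5, 6, 7, 8, 9, 10, 11, 12, 13, 14, 15, 16, 17, 18, 19, 20}
(X ∩ Z) ∩ ((X ∪ Y) ∪ (X ∪ Y')) = {8, 9, 10, 11, 12, 18, 20}
Z ∪ Y = {4, 5, 6, 7, 8, 9, 10, 11, 12, 14, 15, 16, 18, 19, 20}
Y ∪ (Z ∪ Y) = {4, 5, 6, 7, 8, 9, 10, 11, 12, 14, 15, 16, 18, 19, 20}
((X ∩ Z) ∩ ((X ∪ Y) ∪ (X ∪ Y'))) ∪ (Y ∪ (Z ∪ Y)) = {4, 5, 6, 7, 8, 9, 10, 11, 12, 14, 15, 16, 18, 19, 20}
Y ∪ X = {5, 6, 7, 8, 9, 10, 11, 12, 15, 16, 17, 18, 19, 20}
Y' ∪ X = {4, 7, 8, 9, 10, 11, 12, 13, 14, 17, 18, 20}
(Y ∪ X) ∪ (Y' ∪ X) = {4, 5, 6, 7, 8, 9, 10, 11, 12, 13, 14, 15, 16, 17, 18, 19, 20}
(X ∩ Z) ∩ ((Y ∪ X) ∪ (Y' ∪ X)) = {8, 9, 10, 11, 12, 18, 20}
((X ∩ Z) ∩ ((Y ∪ X) ∪ (Y' ∪ X))) ∪ (Y ∪ (Z ∪ Y)) = {4, 5, 6, 7, 8, 9, 10, 11, 12, 14, 15, 16, 18, 19, 20}
Both equal {4, 5, 6, 7, 8, 9, 10, 11, 12, 14, 15, 16, 18, 19, 20}, so ((X ∩ Z) ∩ ((X ∪ Y) ∪ (X ∪ Y'))) ∪ (Y ∪ (Z ∪ Y)) = ((X ∩ Z) ∩ ((Y ∪ X) ∪ (Y' ∪ X))) ∪ (Y ∪ (Z ∪ Y)).

Yes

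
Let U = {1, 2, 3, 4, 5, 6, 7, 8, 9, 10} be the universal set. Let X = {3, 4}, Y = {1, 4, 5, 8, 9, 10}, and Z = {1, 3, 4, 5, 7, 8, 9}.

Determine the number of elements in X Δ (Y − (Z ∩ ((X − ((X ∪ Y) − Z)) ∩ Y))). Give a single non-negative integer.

X ∪ Y = {1, 3, 4, 5, 8, 9, 10}
(X ∪ Y) − Z = {10}
X − ((X ∪ Y) − Z) = {3, 4}
(X − ((X ∪ Y) − Z)) ∩ Y = {4}
Z ∩ ((X − ((X ∪ Y) − Z)) ∩ Y) = {4}
Y − (Z ∩ ((X − ((X ∪ Y) − Z)) ∩ Y)) = {1, 5, 8, 9, 10}
X Δ (Y − (Z ∩ ((X − ((X ∪ Y) − Z)) ∩ Y))) = {1, 3, 4, 5, 8, 9, 10}
|X Δ (Y − (Z ∩ ((X − ((X ∪ Y) − Z)) ∩ Y)))| = 7

7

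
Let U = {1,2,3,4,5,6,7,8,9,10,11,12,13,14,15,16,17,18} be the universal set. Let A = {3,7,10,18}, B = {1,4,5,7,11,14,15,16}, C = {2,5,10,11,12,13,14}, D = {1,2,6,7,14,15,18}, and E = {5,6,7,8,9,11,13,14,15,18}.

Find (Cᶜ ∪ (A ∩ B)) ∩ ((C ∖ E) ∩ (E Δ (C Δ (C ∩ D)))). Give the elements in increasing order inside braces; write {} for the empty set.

Cᶜ = {1,3,4,6,7,8,9,15,16,17,18}
A ∩ B = {7}
Cᶜ ∪ (A ∩ B) = {1,3,4,6,7,8,9,15,16,17,18}
C ∖ E = {2,10,12}
C ∩ D = {2,14}
C Δ (C ∩ D) = {5,10,11,12,13}
E Δ (C Δ (C ∩ D)) = {6,7,8,9,10,12,14,15,18}
(C ∖ E) ∩ (E Δ (C Δ (C ∩ D))) = {10,12}
(Cᶜ ∪ (A ∩ B)) ∩ ((C ∖ E) ∩ (E Δ (C Δ (C ∩ D)))) = {}

{}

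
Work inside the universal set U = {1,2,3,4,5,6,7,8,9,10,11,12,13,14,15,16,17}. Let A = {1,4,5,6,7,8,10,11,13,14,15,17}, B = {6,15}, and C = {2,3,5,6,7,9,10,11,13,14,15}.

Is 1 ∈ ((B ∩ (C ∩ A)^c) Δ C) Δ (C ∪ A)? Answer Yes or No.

Yes

1 ∉ C and 1 ∈ A, so 1 ∉ C ∩ A
1 ∈ (C ∩ A)^c since 1 ∉ (C ∩ A)
1 ∉ B and 1 ∈ (C ∩ A)^c, so 1 ∉ B ∩ (C ∩ A)^c
1 ∉ (B ∩ (C ∩ A)^c) and 1 ∉ C, so 1 ∉ (B ∩ (C ∩ A)^c) Δ C
1 ∉ C and 1 ∈ A, so 1 ∈ C ∪ A
1 ∉ ((B ∩ (C ∩ A)^c) Δ C) and 1 ∈ (C ∪ A), so 1 ∈ ((B ∩ (C ∩ A)^c) Δ C) Δ (C ∪ A)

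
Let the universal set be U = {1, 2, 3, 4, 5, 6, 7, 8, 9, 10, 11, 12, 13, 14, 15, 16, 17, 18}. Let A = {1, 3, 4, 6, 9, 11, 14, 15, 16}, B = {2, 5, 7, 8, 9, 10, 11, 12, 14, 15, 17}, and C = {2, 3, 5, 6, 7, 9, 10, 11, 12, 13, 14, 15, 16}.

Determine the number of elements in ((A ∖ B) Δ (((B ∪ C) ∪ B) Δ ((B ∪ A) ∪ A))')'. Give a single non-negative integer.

4

A ∖ B = {1, 3, 4, 6, 16}
B ∪ C = {2, 3, 5, 6, 7, 8, 9, 10, 11, 12, 13, 14, 15, 16, 17}
(B ∪ C) ∪ B = {2, 3, 5, 6, 7, 8, 9, 10, 11, 12, 13, 14, 15, 16, 17}
B ∪ A = {1, 2, 3, 4, 5, 6, 7, 8, 9, 10, 11, 12, 14, 15, 16, 17}
(B ∪ A) ∪ A = {1, 2, 3, 4, 5, 6, 7, 8, 9, 10, 11, 12, 14, 15, 16, 17}
((B ∪ C) ∪ B) Δ ((B ∪ A) ∪ A) = {1, 4, 13}
(((B ∪ C) ∪ B) Δ ((B ∪ A) ∪ A))' = {2, 3, 5, 6, 7, 8, 9, 10, 11, 12, 14, 15, 16, 17, 18}
(A ∖ B) Δ (((B ∪ C) ∪ B) Δ ((B ∪ A) ∪ A))' = {1, 2, 4, 5, 7, 8, 9, 10, 11, 12, 14, 15, 17, 18}
((A ∖ B) Δ (((B ∪ C) ∪ B) Δ ((B ∪ A) ∪ A))')' = {3, 6, 13, 16}
|((A ∖ B) Δ (((B ∪ C) ∪ B) Δ ((B ∪ A) ∪ A))')'| = 4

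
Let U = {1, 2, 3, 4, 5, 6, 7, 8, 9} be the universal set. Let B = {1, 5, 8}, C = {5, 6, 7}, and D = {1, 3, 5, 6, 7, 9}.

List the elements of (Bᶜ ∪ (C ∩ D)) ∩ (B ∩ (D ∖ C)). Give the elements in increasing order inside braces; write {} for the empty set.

{}

Bᶜ = {2, 3, 4, 6, 7, 9}
C ∩ D = {5, 6, 7}
Bᶜ ∪ (C ∩ D) = {2, 3, 4, 5, 6, 7, 9}
D ∖ C = {1, 3, 9}
B ∩ (D ∖ C) = {1}
(Bᶜ ∪ (C ∩ D)) ∩ (B ∩ (D ∖ C)) = {}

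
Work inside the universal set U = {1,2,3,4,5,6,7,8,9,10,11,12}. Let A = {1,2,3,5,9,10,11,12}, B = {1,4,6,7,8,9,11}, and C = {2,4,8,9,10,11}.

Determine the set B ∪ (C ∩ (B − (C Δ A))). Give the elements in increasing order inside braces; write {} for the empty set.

C Δ A = {1,3,4,5,8,12}
B − (C Δ A) = {6,7,9,11}
C ∩ (B − (C Δ A)) = {9,11}
B ∪ (C ∩ (B − (C Δ A))) = {1,4,6,7,8,9,11}

{1,4,6,7,8,9,11}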